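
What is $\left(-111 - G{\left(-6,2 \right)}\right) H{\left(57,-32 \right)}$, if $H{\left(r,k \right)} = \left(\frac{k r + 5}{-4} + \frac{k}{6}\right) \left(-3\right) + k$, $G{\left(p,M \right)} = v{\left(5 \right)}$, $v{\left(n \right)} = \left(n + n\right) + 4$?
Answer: $\frac{690125}{4} \approx 1.7253 \cdot 10^{5}$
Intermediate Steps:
$v{\left(n \right)} = 4 + 2 n$ ($v{\left(n \right)} = 2 n + 4 = 4 + 2 n$)
$G{\left(p,M \right)} = 14$ ($G{\left(p,M \right)} = 4 + 2 \cdot 5 = 4 + 10 = 14$)
$H{\left(r,k \right)} = \frac{15}{4} + \frac{k}{2} + \frac{3 k r}{4}$ ($H{\left(r,k \right)} = \left(\left(5 + k r\right) \left(- \frac{1}{4}\right) + k \frac{1}{6}\right) \left(-3\right) + k = \left(\left(- \frac{5}{4} - \frac{k r}{4}\right) + \frac{k}{6}\right) \left(-3\right) + k = \left(- \frac{5}{4} + \frac{k}{6} - \frac{k r}{4}\right) \left(-3\right) + k = \left(\frac{15}{4} - \frac{k}{2} + \frac{3 k r}{4}\right) + k = \frac{15}{4} + \frac{k}{2} + \frac{3 k r}{4}$)
$\left(-111 - G{\left(-6,2 \right)}\right) H{\left(57,-32 \right)} = \left(-111 - 14\right) \left(\frac{15}{4} + \frac{1}{2} \left(-32\right) + \frac{3}{4} \left(-32\right) 57\right) = \left(-111 - 14\right) \left(\frac{15}{4} - 16 - 1368\right) = \left(-125\right) \left(- \frac{5521}{4}\right) = \frac{690125}{4}$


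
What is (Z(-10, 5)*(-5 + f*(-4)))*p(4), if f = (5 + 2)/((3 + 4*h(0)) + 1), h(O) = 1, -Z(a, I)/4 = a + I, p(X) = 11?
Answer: -1870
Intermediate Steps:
Z(a, I) = -4*I - 4*a (Z(a, I) = -4*(a + I) = -4*(I + a) = -4*I - 4*a)
f = 7/8 (f = (5 + 2)/((3 + 4*1) + 1) = 7/((3 + 4) + 1) = 7/(7 + 1) = 7/8 ≈ 0.87500)
(Z(-10, 5)*(-5 + f*(-4)))*p(4) = ((-4*5 - 4*(-10))*(-5 + (7/8)*(-4)))*11 = ((-20 + 40)*(-5 - 7/2))*11 = (20*(-17/2))*11 = -170*11 = -1870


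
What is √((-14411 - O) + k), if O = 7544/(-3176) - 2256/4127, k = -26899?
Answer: I*√110885415060413243/1638419 ≈ 203.24*I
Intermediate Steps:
O = -4787393/1638419 (O = 7544*(-1/3176) - 2256*1/4127 = -943/397 - 2256/4127 = -4787393/1638419 ≈ -2.9220)
√((-14411 - O) + k) = √((-14411 - 1*(-4787393/1638419)) - 26899) = √((-14411 + 4787393/1638419) - 26899) = √(-23606468816/1638419 - 26899) = √(-67678301497/1638419) = I*√110885415060413243/1638419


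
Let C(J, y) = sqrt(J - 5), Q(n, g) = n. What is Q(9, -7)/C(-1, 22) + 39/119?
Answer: 39/119 - 3*I*sqrt(6)/2 ≈ 0.32773 - 3.6742*I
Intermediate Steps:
C(J, y) = sqrt(-5 + J)
Q(9, -7)/C(-1, 22) + 39/119 = 9/(sqrt(-5 - 1)) + 39/119 = 9/(sqrt(-6)) + 39*(1/119) = 9/((I*sqrt(6))) + 39/119 = 9*(-I*sqrt(6)/6) + 39/119 = -3*I*sqrt(6)/2 + 39/119 = 39/119 - 3*I*sqrt(6)/2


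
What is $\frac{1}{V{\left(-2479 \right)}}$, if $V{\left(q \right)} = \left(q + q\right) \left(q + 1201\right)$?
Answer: $\frac{1}{6336324} \approx 1.5782 \cdot 10^{-7}$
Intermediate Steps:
$V{\left(q \right)} = 2 q \left(1201 + q\right)$
$\frac{1}{V{\left(-2479 \right)}} = \frac{1}{2 \left(-2479\right) \left(1201 - 2479\right)} = \frac{1}{2 \left(-2479\right) \left(-1278\right)} = \frac{1}{6336324}$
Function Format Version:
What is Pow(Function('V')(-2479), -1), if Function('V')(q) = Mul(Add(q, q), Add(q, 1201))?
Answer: Rational(1, 6336324) ≈ 1.5782e-7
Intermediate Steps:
Function('V')(q) = Mul(2, q, Add(1201, q)) (Function('V')(q) = Mul(Mul(2, q), Add(1201, q)) = Mul(2, q, Add(1201, q)))
Pow(Function('V')(-2479), -1) = Pow(Mul(2, -2479, Add(1201, -2479)), -1) = Pow(Mul(2, -2479, -1278), -1) = Pow(6336324, -1) = Rational(1, 6336324)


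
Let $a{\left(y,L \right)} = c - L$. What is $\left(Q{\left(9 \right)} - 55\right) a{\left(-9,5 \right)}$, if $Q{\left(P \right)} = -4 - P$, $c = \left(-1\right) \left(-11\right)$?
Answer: $-408$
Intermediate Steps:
$c = 11$
$a{\left(y,L \right)} = 11 - L$
$\left(Q{\left(9 \right)} - 55\right) a{\left(-9,5 \right)} = \left(\left(-4 - 9\right) - 55\right) \left(11 - 5\right) = \left(-13 - 55\right) 6 = \left(-68\right) 6 = -408$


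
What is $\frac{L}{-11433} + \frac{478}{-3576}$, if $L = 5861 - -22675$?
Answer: $- \frac{17918285}{6814068} \approx -2.6296$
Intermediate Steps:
$L = 28536$ ($L = 5861 + 22675 = 28536$)
$\frac{L}{-11433} + \frac{478}{-3576} = \frac{28536}{-11433} + \frac{478}{-3576} = 28536 \left(- \frac{1}{11433}\right) + 478 \left(- \frac{1}{3576}\right) = - \frac{9512}{3811} - \frac{239}{1788} = - \frac{17918285}{6814068}$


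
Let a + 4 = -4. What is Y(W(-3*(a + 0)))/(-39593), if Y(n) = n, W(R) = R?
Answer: -24/39593 ≈ -0.00060617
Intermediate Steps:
a = -8 (a = -4 - 4 = -8)
Y(W(-3*(a + 0)))/(-39593) = -3*(-8 + 0)/(-39593) = -3*(-8)*(-1/39593) = 24*(-1/39593) = -24/39593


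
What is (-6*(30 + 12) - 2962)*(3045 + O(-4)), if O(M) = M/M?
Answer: -9789844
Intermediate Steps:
O(M) = 1
(-6*(30 + 12) - 2962)*(3045 + O(-4)) = (-6*(30 + 12) - 2962)*(3045 + 1) = (-6*42 - 2962)*3046 = (-252 - 2962)*3046 = -3214*3046 = -9789844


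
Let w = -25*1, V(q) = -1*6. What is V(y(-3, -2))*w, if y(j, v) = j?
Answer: 150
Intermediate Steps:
V(q) = -6
w = -25
V(y(-3, -2))*w = -6*(-25) = 150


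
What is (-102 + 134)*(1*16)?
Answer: 512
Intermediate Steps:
(-102 + 134)*(1*16) = 32*16 = 512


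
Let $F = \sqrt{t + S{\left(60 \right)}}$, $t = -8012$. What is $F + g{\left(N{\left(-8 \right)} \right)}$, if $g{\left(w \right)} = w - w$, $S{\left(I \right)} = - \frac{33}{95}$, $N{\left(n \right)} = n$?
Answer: $\frac{i \sqrt{72311435}}{95} \approx 89.512 i$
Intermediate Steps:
$S{\left(I \right)} = - \frac{33}{95}$ ($S{\left(I \right)} = \left(-33\right) \frac{1}{95} = - \frac{33}{95}$)
$g{\left(w \right)} = 0$
$F = \frac{i \sqrt{72311435}}{95}$ ($F = \sqrt{-8012 - \frac{33}{95}} = \sqrt{- \frac{761173}{95}} = \frac{i \sqrt{72311435}}{95} \approx 89.512 i$)
$F + g{\left(N{\left(-8 \right)} \right)} = \frac{i \sqrt{72311435}}{95} + 0 = \frac{i \sqrt{72311435}}{95}$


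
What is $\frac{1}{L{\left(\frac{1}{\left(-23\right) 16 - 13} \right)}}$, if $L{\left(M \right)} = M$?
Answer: $-381$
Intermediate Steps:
$\frac{1}{L{\left(\frac{1}{\left(-23\right) 16 - 13} \right)}} = \frac{1}{\frac{1}{\left(-23\right) 16 - 13}} = \frac{1}{\frac{1}{-368 - 13}} = \frac{1}{\frac{1}{-381}} = \frac{1}{- \frac{1}{381}} = -381$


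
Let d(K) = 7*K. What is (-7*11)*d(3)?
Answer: -1617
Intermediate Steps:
(-7*11)*d(3) = (-7*11)*(7*3) = -77*21 = -1617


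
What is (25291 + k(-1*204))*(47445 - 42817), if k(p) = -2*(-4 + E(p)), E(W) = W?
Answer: 118971996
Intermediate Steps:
k(p) = 8 - 2*p (k(p) = -2*(-4 + p) = 8 - 2*p)
(25291 + k(-1*204))*(47445 - 42817) = (25291 + (8 - (-2)*204))*(47445 - 42817) = (25291 + (8 - 2*(-204)))*4628 = (25291 + (8 + 408))*4628 = (25291 + 416)*4628 = 25707*4628 = 118971996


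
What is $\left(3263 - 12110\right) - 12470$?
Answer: $-21317$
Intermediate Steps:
$\left(3263 - 12110\right) - 12470 = -8847 - 12470 = -21317$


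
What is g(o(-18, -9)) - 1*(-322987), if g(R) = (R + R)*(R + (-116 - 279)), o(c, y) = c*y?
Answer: 247495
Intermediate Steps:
g(R) = 2*R*(-395 + R) (g(R) = (2*R)*(R - 395) = (2*R)*(-395 + R) = 2*R*(-395 + R))
g(o(-18, -9)) - 1*(-322987) = 2*(-18*(-9))*(-395 - 18*(-9)) - 1*(-322987) = 2*162*(-395 + 162) + 322987 = 2*162*(-233) + 322987 = -75492 + 322987 = 247495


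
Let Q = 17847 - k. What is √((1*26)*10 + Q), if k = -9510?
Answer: √27617 ≈ 166.18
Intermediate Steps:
Q = 27357 (Q = 17847 - 1*(-9510) = 17847 + 9510 = 27357)
√((1*26)*10 + Q) = √((1*26)*10 + 27357) = √(26*10 + 27357) = √(260 + 27357) = √27617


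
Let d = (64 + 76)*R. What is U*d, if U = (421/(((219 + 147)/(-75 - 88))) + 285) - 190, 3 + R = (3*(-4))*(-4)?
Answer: -35545650/61 ≈ -5.8272e+5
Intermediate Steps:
R = 45 (R = -3 + (3*(-4))*(-4) = -3 - 12*(-4) = -3 + 48 = 45)
d = 6300 (d = (64 + 76)*45 = 140*45 = 6300)
U = -33853/366 (U = (421/((366/(-163))) + 285) - 190 = (421/((366*(-1/163))) + 285) - 190 = (421/(-366/163) + 285) - 190 = (421*(-163/366) + 285) - 190 = (-68623/366 + 285) - 190 = 35687/366 - 190 = -33853/366 ≈ -92.495)
U*d = -33853/366*6300 = -35545650/61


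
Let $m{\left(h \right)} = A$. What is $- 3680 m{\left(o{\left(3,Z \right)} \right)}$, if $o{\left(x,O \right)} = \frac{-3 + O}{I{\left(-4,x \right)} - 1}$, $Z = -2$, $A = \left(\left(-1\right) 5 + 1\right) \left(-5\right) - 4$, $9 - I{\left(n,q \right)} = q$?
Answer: $-58880$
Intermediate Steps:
$I{\left(n,q \right)} = 9 - q$
$A = 16$ ($A = \left(-5 + 1\right) \left(-5\right) - 4 = \left(-4\right) \left(-5\right) - 4 = 20 - 4 = 16$)
$o{\left(x,O \right)} = \frac{-3 + O}{8 - x}$ ($o{\left(x,O \right)} = \frac{-3 + O}{\left(9 - x\right) - 1} = \frac{-3 + O}{8 - x}$)
$m{\left(h \right)} = 16$
$- 3680 m{\left(o{\left(3,Z \right)} \right)} = \left(-3680\right) 16 = -58880$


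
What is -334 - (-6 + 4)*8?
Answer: -318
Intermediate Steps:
-334 - (-6 + 4)*8 = -334 - (-2)*8 = -334 - 1*(-16) = -334 + 16 = -318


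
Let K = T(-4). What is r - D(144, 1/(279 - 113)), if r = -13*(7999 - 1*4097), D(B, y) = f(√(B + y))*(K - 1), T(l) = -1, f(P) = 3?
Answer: -50720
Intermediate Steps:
K = -1
D(B, y) = -6 (D(B, y) = 3*(-1 - 1) = 3*(-2) = -6)
r = -50726 (r = -13*(7999 - 4097) = -13*3902 = -50726)
r - D(144, 1/(279 - 113)) = -50726 - 1*(-6) = -50726 + 6 = -50720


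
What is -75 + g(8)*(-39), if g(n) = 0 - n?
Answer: 237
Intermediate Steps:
g(n) = -n
-75 + g(8)*(-39) = -75 - 1*8*(-39) = -75 - 8*(-39) = -75 + 312 = 237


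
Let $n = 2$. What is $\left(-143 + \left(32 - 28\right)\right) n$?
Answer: $-278$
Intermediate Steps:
$\left(-143 + \left(32 - 28\right)\right) n = \left(-143 + \left(32 - 28\right)\right) 2 = \left(-143 + 4\right) 2 = \left(-139\right) 2 = -278$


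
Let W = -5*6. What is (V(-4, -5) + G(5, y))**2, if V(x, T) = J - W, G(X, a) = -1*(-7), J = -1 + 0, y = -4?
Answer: 1296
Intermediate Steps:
W = -30
J = -1
G(X, a) = 7
V(x, T) = 29 (V(x, T) = -1 - 1*(-30) = -1 + 30 = 29)
(V(-4, -5) + G(5, y))**2 = (29 + 7)**2 = 36**2 = 1296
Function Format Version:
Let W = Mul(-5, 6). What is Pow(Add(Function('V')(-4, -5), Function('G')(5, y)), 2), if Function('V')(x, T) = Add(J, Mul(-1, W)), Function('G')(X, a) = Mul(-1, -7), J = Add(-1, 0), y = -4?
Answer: 1296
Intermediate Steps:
W = -30
J = -1
Function('G')(X, a) = 7
Function('V')(x, T) = 29 (Function('V')(x, T) = Add(-1, Mul(-1, -30)) = Add(-1, 30) = 29)
Pow(Add(Function('V')(-4, -5), Function('G')(5, y)), 2) = Pow(Add(29, 7), 2) = Pow(36, 2) = 1296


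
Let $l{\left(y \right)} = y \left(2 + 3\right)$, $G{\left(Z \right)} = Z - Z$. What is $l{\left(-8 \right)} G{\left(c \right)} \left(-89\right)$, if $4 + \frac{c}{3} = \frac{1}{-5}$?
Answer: $0$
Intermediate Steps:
$c = - \frac{63}{5}$ ($c = -12 + \frac{3}{-5} = -12 + 3 \left(- \frac{1}{5}\right) = -12 - \frac{3}{5} = - \frac{63}{5} \approx -12.6$)
$G{\left(Z \right)} = 0$
$l{\left(y \right)} = 5 y$ ($l{\left(y \right)} = y 5 = 5 y$)
$l{\left(-8 \right)} G{\left(c \right)} \left(-89\right) = 5 \left(-8\right) 0 \left(-89\right) = \left(-40\right) 0 \left(-89\right) = 0 \left(-89\right) = 0$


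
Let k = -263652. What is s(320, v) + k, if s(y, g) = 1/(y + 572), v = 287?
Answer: -235177583/892 ≈ -2.6365e+5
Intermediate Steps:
s(y, g) = 1/(572 + y)
s(320, v) + k = 1/(572 + 320) - 263652 = 1/892 - 263652 = -235177583/892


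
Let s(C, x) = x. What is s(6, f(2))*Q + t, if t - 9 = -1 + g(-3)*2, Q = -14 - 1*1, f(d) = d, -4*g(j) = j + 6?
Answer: -47/2 ≈ -23.500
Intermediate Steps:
g(j) = -3/2 - j/4 (g(j) = -(j + 6)/4 = -(6 + j)/4 = -3/2 - j/4)
Q = -15 (Q = -14 - 1 = -15)
t = 13/2 (t = 9 + (-1 + (-3/2 - ¼*(-3))*2) = 9 + (-1 + (-3/2 + ¾)*2) = 9 + (-1 - ¾*2) = 9 + (-1 - 3/2) = 9 - 5/2 = 13/2 ≈ 6.5000)
s(6, f(2))*Q + t = 2*(-15) + 13/2 = -30 + 13/2 = -47/2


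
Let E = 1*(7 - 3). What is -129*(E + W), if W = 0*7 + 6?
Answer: -1290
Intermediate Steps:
W = 6 (W = 0 + 6 = 6)
E = 4 (E = 1*4 = 4)
-129*(E + W) = -129*(4 + 6) = -129*10 = -1290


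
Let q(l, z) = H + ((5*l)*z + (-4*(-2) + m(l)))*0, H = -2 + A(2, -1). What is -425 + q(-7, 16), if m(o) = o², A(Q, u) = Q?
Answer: -425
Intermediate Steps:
H = 0 (H = -2 + 2 = 0)
q(l, z) = 0 (q(l, z) = 0 + ((5*l)*z + (-4*(-2) + l²))*0 = 0 + (5*l*z + (8 + l²))*0 = 0 + (8 + l² + 5*l*z)*0 = 0 + 0 = 0)
-425 + q(-7, 16) = -425 + 0 = -425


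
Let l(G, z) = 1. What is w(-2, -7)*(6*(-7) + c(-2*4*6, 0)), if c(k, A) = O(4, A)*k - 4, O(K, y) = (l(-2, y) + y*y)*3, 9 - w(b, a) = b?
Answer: -2090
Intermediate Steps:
w(b, a) = 9 - b
O(K, y) = 3 + 3*y² (O(K, y) = (1 + y*y)*3 = (1 + y²)*3 = 3 + 3*y²)
c(k, A) = -4 + k*(3 + 3*A²) (c(k, A) = (3 + 3*A²)*k - 4 = k*(3 + 3*A²) - 4 = -4 + k*(3 + 3*A²))
w(-2, -7)*(6*(-7) + c(-2*4*6, 0)) = (9 - 1*(-2))*(6*(-7) + (-4 + 3*(-2*4*6)*(1 + 0²))) = (9 + 2)*(-42 + (-4 + 3*(-8*6)*(1 + 0))) = 11*(-42 + (-4 + 3*(-48)*1)) = 11*(-42 + (-4 - 144)) = 11*(-42 - 148) = 11*(-190) = -2090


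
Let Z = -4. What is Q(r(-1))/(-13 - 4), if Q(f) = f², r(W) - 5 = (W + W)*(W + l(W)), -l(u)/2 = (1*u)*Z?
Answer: -529/17 ≈ -31.118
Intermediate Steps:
l(u) = 8*u (l(u) = -2*1*u*(-4) = -2*u*(-4) = -(-8)*u = 8*u)
r(W) = 5 + 18*W² (r(W) = 5 + (W + W)*(W + 8*W) = 5 + (2*W)*(9*W) = 5 + 18*W²)
Q(r(-1))/(-13 - 4) = (5 + 18*(-1)²)²/(-13 - 4) = (5 + 18*1)²/(-17) = (5 + 18)²*(-1/17) = 23²*(-1/17) = 529*(-1/17) = -529/17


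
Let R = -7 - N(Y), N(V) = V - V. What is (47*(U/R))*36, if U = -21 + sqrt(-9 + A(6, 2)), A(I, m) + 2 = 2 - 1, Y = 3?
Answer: 5076 - 1692*I*sqrt(10)/7 ≈ 5076.0 - 764.37*I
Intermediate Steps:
A(I, m) = -1 (A(I, m) = -2 + (2 - 1) = -2 + 1 = -1)
N(V) = 0
R = -7 (R = -7 - 1*0 = -7 + 0 = -7)
U = -21 + I*sqrt(10) (U = -21 + sqrt(-9 - 1) = -21 + sqrt(-10) = -21 + I*sqrt(10) ≈ -21.0 + 3.1623*I)
(47*(U/R))*36 = (47*((-21 + I*sqrt(10))/(-7)))*36 = (47*((-21 + I*sqrt(10))*(-1/7)))*36 = (47*(3 - I*sqrt(10)/7))*36 = (141 - 47*I*sqrt(10)/7)*36 = 5076 - 1692*I*sqrt(10)/7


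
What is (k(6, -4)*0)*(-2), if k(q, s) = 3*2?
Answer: 0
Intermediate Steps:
k(q, s) = 6
(k(6, -4)*0)*(-2) = (6*0)*(-2) = 0*(-2) = 0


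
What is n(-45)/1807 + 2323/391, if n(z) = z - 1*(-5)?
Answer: 181827/30719 ≈ 5.9190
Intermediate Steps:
n(z) = 5 + z (n(z) = z + 5 = 5 + z)
n(-45)/1807 + 2323/391 = (5 - 45)/1807 + 2323/391 = -40*1/1807 + 2323*(1/391) = -40/1807 + 101/17 = 181827/30719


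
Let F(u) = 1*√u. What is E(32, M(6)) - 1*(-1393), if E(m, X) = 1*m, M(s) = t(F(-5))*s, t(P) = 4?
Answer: 1425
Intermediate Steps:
F(u) = √u
M(s) = 4*s
E(m, X) = m
E(32, M(6)) - 1*(-1393) = 32 - 1*(-1393) = 32 + 1393 = 1425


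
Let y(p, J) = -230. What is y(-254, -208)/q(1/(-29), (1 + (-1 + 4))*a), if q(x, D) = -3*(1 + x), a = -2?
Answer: 3335/42 ≈ 79.405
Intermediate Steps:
q(x, D) = -3 - 3*x
y(-254, -208)/q(1/(-29), (1 + (-1 + 4))*a) = -230/(-3 - 3/(-29)) = -230/(-3 - 3*(-1/29)) = -230/(-3 + 3/29) = -230/(-84/29) = -230*(-29/84) = 3335/42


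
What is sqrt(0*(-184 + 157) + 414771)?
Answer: sqrt(414771) ≈ 644.03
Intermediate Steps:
sqrt(0*(-184 + 157) + 414771) = sqrt(0*(-27) + 414771) = sqrt(0 + 414771) = sqrt(414771)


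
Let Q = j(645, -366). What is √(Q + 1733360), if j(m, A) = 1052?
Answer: 2*√433603 ≈ 1317.0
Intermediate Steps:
Q = 1052
√(Q + 1733360) = √(1052 + 1733360) = √1734412 = 2*√433603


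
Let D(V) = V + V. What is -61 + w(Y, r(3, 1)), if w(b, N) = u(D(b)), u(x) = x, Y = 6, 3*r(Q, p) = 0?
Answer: -49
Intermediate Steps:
D(V) = 2*V
r(Q, p) = 0 (r(Q, p) = (⅓)*0 = 0)
w(b, N) = 2*b
-61 + w(Y, r(3, 1)) = -61 + 2*6 = -61 + 12 = -49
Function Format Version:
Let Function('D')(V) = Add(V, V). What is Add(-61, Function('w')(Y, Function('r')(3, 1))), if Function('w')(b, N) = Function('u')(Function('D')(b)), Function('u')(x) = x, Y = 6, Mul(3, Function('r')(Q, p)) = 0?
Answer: -49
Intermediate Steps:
Function('D')(V) = Mul(2, V)
Function('r')(Q, p) = 0 (Function('r')(Q, p) = Mul(Rational(1, 3), 0) = 0)
Function('w')(b, N) = Mul(2, b)
Add(-61, Function('w')(Y, Function('r')(3, 1))) = Add(-61, Mul(2, 6)) = Add(-61, 12) = -49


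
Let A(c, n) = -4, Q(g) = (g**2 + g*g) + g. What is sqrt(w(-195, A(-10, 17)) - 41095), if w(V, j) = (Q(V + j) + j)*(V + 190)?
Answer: I*sqrt(436090) ≈ 660.37*I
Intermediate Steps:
Q(g) = g + 2*g**2 (Q(g) = (g**2 + g**2) + g = 2*g**2 + g = g + 2*g**2)
w(V, j) = (190 + V)*(j + (V + j)*(1 + 2*V + 2*j)) (w(V, j) = ((V + j)*(1 + 2*(V + j)) + j)*(V + 190) = ((V + j)*(1 + (2*V + 2*j)) + j)*(190 + V) = ((V + j)*(1 + 2*V + 2*j) + j)*(190 + V) = (j + (V + j)*(1 + 2*V + 2*j))*(190 + V) = (190 + V)*(j + (V + j)*(1 + 2*V + 2*j)))
sqrt(w(-195, A(-10, 17)) - 41095) = sqrt((190*(-4) - 195*(-4) + 190*(-195 - 4)*(1 + 2*(-195) + 2*(-4)) - 195*(-195 - 4)*(1 + 2*(-195) + 2*(-4))) - 41095) = sqrt((-760 + 780 + 190*(-199)*(1 - 390 - 8) - 195*(-199)*(1 - 390 - 8)) - 41095) = sqrt((-760 + 780 + 190*(-199)*(-397) - 195*(-199)*(-397)) - 41095) = sqrt((-760 + 780 + 15010570 - 15405585) - 41095) = sqrt(-394995 - 41095) = sqrt(-436090) = I*sqrt(436090)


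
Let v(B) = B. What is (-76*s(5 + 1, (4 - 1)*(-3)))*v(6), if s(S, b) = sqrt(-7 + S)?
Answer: -456*I ≈ -456.0*I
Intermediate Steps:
(-76*s(5 + 1, (4 - 1)*(-3)))*v(6) = -76*sqrt(-7 + (5 + 1))*6 = -76*sqrt(-7 + 6)*6 = -76*I*6 = -456*I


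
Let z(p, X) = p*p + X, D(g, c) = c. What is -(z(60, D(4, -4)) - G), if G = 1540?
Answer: -2056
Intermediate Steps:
z(p, X) = X + p**2 (z(p, X) = p**2 + X = X + p**2)
-(z(60, D(4, -4)) - G) = -((-4 + 60**2) - 1*1540) = -((-4 + 3600) - 1540) = -(3596 - 1540) = -1*2056 = -2056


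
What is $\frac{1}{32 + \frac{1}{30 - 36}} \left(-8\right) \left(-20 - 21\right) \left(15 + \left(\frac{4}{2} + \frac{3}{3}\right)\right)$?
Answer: $\frac{35424}{191} \approx 185.47$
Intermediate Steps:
$\frac{1}{32 + \frac{1}{30 - 36}} \left(-8\right) \left(-20 - 21\right) \left(15 + \left(\frac{4}{2} + \frac{3}{3}\right)\right) = \frac{1}{32 + \frac{1}{-6}} \left(-8\right) \left(- 41 \left(15 + \left(4 \cdot \frac{1}{2} + 3 \cdot \frac{1}{3}\right)\right)\right) = \frac{1}{32 - \frac{1}{6}} \left(-8\right) \left(- 41 \left(15 + \left(2 + 1\right)\right)\right) = \frac{1}{\frac{191}{6}} \left(-8\right) \left(- 41 \left(15 + 3\right)\right) = \frac{6}{191} \left(-8\right) \left(\left(-41\right) 18\right) = \left(- \frac{48}{191}\right) \left(-738\right) = \frac{35424}{191}$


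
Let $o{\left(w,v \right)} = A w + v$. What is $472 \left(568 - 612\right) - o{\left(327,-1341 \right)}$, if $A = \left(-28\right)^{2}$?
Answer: $-275795$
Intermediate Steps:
$A = 784$
$o{\left(w,v \right)} = v + 784 w$ ($o{\left(w,v \right)} = 784 w + v = v + 784 w$)
$472 \left(568 - 612\right) - o{\left(327,-1341 \right)} = 472 \left(568 - 612\right) - \left(-1341 + 784 \cdot 327\right) = 472 \left(-44\right) - \left(-1341 + 256368\right) = -20768 - 255027 = -275795$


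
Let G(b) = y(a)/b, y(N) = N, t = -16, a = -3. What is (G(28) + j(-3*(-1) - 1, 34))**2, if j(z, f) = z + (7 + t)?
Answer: 39601/784 ≈ 50.511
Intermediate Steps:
j(z, f) = -9 + z (j(z, f) = z + (7 - 16) = z - 9 = -9 + z)
G(b) = -3/b
(G(28) + j(-3*(-1) - 1, 34))**2 = (-3/28 + (-9 + (-3*(-1) - 1)))**2 = (-3*1/28 + (-9 + (3 - 1)))**2 = (-3/28 + (-9 + 2))**2 = (-3/28 - 7)**2 = (-199/28)**2 = 39601/784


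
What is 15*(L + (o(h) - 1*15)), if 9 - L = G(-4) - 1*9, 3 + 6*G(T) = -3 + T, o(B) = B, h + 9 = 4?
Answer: -5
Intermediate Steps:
h = -5 (h = -9 + 4 = -5)
G(T) = -1 + T/6 (G(T) = -1/2 + (-3 + T)/6 = -1/2 + (-1/2 + T/6) = -1 + T/6)
L = 59/3 (L = 9 - ((-1 + (1/6)*(-4)) - 1*9) = 9 - ((-1 - 2/3) - 9) = 9 - (-5/3 - 9) = 9 - 1*(-32/3) = 9 + 32/3 = 59/3 ≈ 19.667)
15*(L + (o(h) - 1*15)) = 15*(59/3 + (-5 - 1*15)) = 15*(59/3 + (-5 - 15)) = 15*(59/3 - 20) = 15*(-1/3) = -5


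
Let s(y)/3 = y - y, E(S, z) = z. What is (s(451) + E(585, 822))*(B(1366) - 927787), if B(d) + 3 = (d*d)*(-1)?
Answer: -2296459212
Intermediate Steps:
s(y) = 0 (s(y) = 3*(y - y) = 3*0 = 0)
B(d) = -3 - d² (B(d) = -3 + (d*d)*(-1) = -3 + d²*(-1) = -3 - d²)
(s(451) + E(585, 822))*(B(1366) - 927787) = (0 + 822)*((-3 - 1*1366²) - 927787) = 822*((-3 - 1*1865956) - 927787) = 822*((-3 - 1865956) - 927787) = 822*(-1865959 - 927787) = 822*(-2793746) = -2296459212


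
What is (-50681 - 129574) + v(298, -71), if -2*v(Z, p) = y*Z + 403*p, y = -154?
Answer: -286005/2 ≈ -1.4300e+5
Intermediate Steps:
v(Z, p) = 77*Z - 403*p/2 (v(Z, p) = -(-154*Z + 403*p)/2 = 77*Z - 403*p/2)
(-50681 - 129574) + v(298, -71) = (-50681 - 129574) + (77*298 - 403/2*(-71)) = -180255 + (22946 + 28613/2) = -180255 + 74505/2 = -286005/2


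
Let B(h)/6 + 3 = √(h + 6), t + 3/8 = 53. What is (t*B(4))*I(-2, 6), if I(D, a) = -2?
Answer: 3789/2 - 1263*√10/2 ≈ -102.48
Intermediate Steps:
t = 421/8 (t = -3/8 + 53 = 421/8 ≈ 52.625)
B(h) = -18 + 6*√(6 + h) (B(h) = -18 + 6*√(h + 6) = -18 + 6*√(6 + h))
(t*B(4))*I(-2, 6) = (421*(-18 + 6*√(6 + 4))/8)*(-2) = (421*(-18 + 6*√10)/8)*(-2) = (-3789/4 + 1263*√10/4)*(-2) = 3789/2 - 1263*√10/2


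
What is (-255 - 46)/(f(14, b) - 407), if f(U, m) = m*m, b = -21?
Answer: -301/34 ≈ -8.8529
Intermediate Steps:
f(U, m) = m**2
(-255 - 46)/(f(14, b) - 407) = (-255 - 46)/((-21)**2 - 407) = -301/(441 - 407) = -301/34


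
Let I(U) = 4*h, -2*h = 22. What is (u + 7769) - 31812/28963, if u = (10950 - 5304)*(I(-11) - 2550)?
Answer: -38541738407/2633 ≈ -1.4638e+7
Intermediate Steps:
h = -11 (h = -½*22 = -11)
I(U) = -44 (I(U) = 4*(-11) = -44)
u = -14645724 (u = (10950 - 5304)*(-44 - 2550) = 5646*(-2594) = -14645724)
(u + 7769) - 31812/28963 = (-14645724 + 7769) - 31812/28963 = -14637955 - 31812*1/28963 = -14637955 - 2892/2633 = -38541738407/2633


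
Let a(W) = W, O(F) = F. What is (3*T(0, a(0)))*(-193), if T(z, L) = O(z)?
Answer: 0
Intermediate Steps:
T(z, L) = z
(3*T(0, a(0)))*(-193) = (3*0)*(-193) = 0*(-193) = 0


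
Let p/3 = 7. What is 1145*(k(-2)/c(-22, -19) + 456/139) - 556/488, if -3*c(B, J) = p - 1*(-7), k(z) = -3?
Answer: 978886561/237412 ≈ 4123.2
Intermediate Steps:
p = 21 (p = 3*7 = 21)
c(B, J) = -28/3 (c(B, J) = -(21 - 1*(-7))/3 = -(21 + 7)/3 = -⅓*28 = -28/3)
1145*(k(-2)/c(-22, -19) + 456/139) - 556/488 = 1145*(-3/(-28/3) + 456/139) - 556/488 = 1145*(-3*(-3/28) + 456*(1/139)) - 556*1/488 = 1145*(9/28 + 456/139) - 139/122 = 1145*(14019/3892) - 139/122 = 16051755/3892 - 139/122 = 978886561/237412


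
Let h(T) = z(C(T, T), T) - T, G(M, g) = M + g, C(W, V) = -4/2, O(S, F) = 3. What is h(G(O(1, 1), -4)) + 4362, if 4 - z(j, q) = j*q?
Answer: 4365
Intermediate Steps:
C(W, V) = -2 (C(W, V) = -4*½ = -2)
z(j, q) = 4 - j*q
h(T) = 4 + T (h(T) = (4 - 1*(-2)*T) - T = (4 + 2*T) - T = 4 + T)
h(G(O(1, 1), -4)) + 4362 = (4 + (3 - 4)) + 4362 = (4 - 1) + 4362 = 3 + 4362 = 4365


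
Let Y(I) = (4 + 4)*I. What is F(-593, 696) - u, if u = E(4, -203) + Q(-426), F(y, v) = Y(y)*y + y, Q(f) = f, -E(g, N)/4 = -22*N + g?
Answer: 2830905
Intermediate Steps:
Y(I) = 8*I
E(g, N) = -4*g + 88*N (E(g, N) = -4*(-22*N + g) = -4*(g - 22*N) = -4*g + 88*N)
F(y, v) = y + 8*y² (F(y, v) = (8*y)*y + y = 8*y² + y = y + 8*y²)
u = -18306 (u = (-4*4 + 88*(-203)) - 426 = (-16 - 17864) - 426 = -17880 - 426 = -18306)
F(-593, 696) - u = -593*(1 + 8*(-593)) - 1*(-18306) = -593*(1 - 4744) + 18306 = -593*(-4743) + 18306 = 2812599 + 18306 = 2830905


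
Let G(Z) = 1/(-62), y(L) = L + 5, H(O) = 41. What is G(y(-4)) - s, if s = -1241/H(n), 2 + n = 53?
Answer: 76901/2542 ≈ 30.252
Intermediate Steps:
n = 51 (n = -2 + 53 = 51)
y(L) = 5 + L
G(Z) = -1/62
s = -1241/41 ≈ -30.268
G(y(-4)) - s = -1/62 - 1*(-1241/41) = -1/62 + 1241/41 = 76901/2542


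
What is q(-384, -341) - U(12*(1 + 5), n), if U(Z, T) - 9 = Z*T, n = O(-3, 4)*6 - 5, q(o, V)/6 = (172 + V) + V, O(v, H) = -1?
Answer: -2277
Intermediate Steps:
q(o, V) = 1032 + 12*V (q(o, V) = 6*((172 + V) + V) = 6*(172 + 2*V) = 1032 + 12*V)
n = -11 (n = -1*6 - 5 = -6 - 5 = -11)
U(Z, T) = 9 + T*Z (U(Z, T) = 9 + Z*T = 9 + T*Z)
q(-384, -341) - U(12*(1 + 5), n) = (1032 + 12*(-341)) - (9 - 132*(1 + 5)) = (1032 - 4092) - (9 - 132*6) = -3060 - (9 - 11*72) = -3060 - (9 - 792) = -3060 - 1*(-783) = -3060 + 783 = -2277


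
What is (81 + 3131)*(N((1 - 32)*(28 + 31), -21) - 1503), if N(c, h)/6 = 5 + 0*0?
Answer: -4731276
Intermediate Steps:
N(c, h) = 30 (N(c, h) = 6*(5 + 0*0) = 6*(5 + 0) = 6*5 = 30)
(81 + 3131)*(N((1 - 32)*(28 + 31), -21) - 1503) = (81 + 3131)*(30 - 1503) = 3212*(-1473) = -4731276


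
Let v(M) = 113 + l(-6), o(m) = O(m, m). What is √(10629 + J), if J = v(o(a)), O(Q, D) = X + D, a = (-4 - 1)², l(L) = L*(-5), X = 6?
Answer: 2*√2693 ≈ 103.79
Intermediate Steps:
l(L) = -5*L
a = 25 (a = (-5)² = 25)
O(Q, D) = 6 + D
o(m) = 6 + m
v(M) = 143 (v(M) = 113 - 5*(-6) = 113 + 30 = 143)
J = 143
√(10629 + J) = √(10629 + 143) = √10772 = 2*√2693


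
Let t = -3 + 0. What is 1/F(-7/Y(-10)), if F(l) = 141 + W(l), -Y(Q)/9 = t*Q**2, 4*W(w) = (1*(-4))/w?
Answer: 7/3687 ≈ 0.0018986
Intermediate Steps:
t = -3
W(w) = -1/w (W(w) = ((1*(-4))/w)/4 = (-4/w)/4 = -1/w)
Y(Q) = 27*Q**2 (Y(Q) = -(-27)*Q**2 = 27*Q**2)
F(l) = 141 - 1/l
1/F(-7/Y(-10)) = 1/(141 - 1/((-7/(27*(-10)**2)))) = 1/(141 - 1/((-7/(27*100)))) = 1/(141 - 1/((-7/2700))) = 1/(141 - 1/((-7*1/2700))) = 1/(141 - 1/(-7/2700)) = 1/(141 - 1*(-2700/7)) = 1/(141 + 2700/7) = 1/(3687/7) = 7/3687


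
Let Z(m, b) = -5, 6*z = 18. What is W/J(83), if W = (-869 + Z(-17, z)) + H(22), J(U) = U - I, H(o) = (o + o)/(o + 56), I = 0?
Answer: -34064/3237 ≈ -10.523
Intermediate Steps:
z = 3 (z = (1/6)*18 = 3)
H(o) = 2*o/(56 + o) (H(o) = (2*o)/(56 + o) = 2*o/(56 + o))
J(U) = U (J(U) = U - 1*0 = U + 0 = U)
W = -34064/39 (W = (-869 - 5) + 2*22/(56 + 22) = -874 + 2*22/78 = -874 + 2*22*(1/78) = -874 + 22/39 = -34064/39 ≈ -873.44)
W/J(83) = -34064/39/83 = -34064/39*1/83 = -34064/3237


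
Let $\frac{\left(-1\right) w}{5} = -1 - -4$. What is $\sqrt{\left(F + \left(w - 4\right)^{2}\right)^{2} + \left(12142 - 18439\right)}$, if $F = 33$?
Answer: $\sqrt{148939} \approx 385.93$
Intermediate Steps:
$w = -15$ ($w = - 5 \left(-1 - -4\right) = - 5 \left(-1 + 4\right) = \left(-5\right) 3 = -15$)
$\sqrt{\left(F + \left(w - 4\right)^{2}\right)^{2} + \left(12142 - 18439\right)} = \sqrt{\left(33 + \left(-15 - 4\right)^{2}\right)^{2} + \left(12142 - 18439\right)} = \sqrt{\left(33 + \left(-19\right)^{2}\right)^{2} - 6297} = \sqrt{\left(33 + 361\right)^{2} - 6297} = \sqrt{394^{2} - 6297} = \sqrt{155236 - 6297} = \sqrt{148939}$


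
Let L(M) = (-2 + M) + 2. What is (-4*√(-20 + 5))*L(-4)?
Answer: 16*I*√15 ≈ 61.968*I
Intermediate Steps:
L(M) = M
(-4*√(-20 + 5))*L(-4) = -4*√(-20 + 5)*(-4) = -4*I*√15*(-4) = 16*I*√15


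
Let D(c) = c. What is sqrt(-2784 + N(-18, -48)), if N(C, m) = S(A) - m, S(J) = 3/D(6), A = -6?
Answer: I*sqrt(10942)/2 ≈ 52.302*I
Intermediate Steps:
S(J) = 1/2 (S(J) = 3/6 = 3*(1/6) = 1/2)
N(C, m) = 1/2 - m
sqrt(-2784 + N(-18, -48)) = sqrt(-2784 + (1/2 - 1*(-48))) = sqrt(-2784 + (1/2 + 48)) = sqrt(-2784 + 97/2) = sqrt(-5471/2) = I*sqrt(10942)/2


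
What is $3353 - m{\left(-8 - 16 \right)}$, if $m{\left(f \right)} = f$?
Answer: $3377$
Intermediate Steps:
$3353 - m{\left(-8 - 16 \right)} = 3353 - \left(-8 - 16\right) = 3353 - -24 = 3353 + 24 = 3377$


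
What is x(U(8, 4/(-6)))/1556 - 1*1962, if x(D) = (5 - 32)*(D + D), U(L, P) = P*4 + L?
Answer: -763290/389 ≈ -1962.2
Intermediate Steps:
U(L, P) = L + 4*P (U(L, P) = 4*P + L = L + 4*P)
x(D) = -54*D
x(U(8, 4/(-6)))/1556 - 1*1962 = -54*(8 + 4*(4/(-6)))/1556 - 1*1962 = -54*(8 + 4*(4*(-⅙)))*(1/1556) - 1962 = -54*(8 + 4*(-⅔))*(1/1556) - 1962 = -54*(8 - 8/3)*(1/1556) - 1962 = -54*16/3*(1/1556) - 1962 = -288*1/1556 - 1962 = -72/389 - 1962 = -763290/389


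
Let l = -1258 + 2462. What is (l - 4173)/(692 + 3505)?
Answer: -2969/4197 ≈ -0.70741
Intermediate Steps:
l = 1204
(l - 4173)/(692 + 3505) = (1204 - 4173)/(692 + 3505) = -2969/4197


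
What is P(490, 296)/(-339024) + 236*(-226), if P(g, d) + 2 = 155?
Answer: -6027394739/113008 ≈ -53336.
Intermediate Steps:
P(g, d) = 153 (P(g, d) = -2 + 155 = 153)
P(490, 296)/(-339024) + 236*(-226) = 153/(-339024) + 236*(-226) = 153*(-1/339024) - 53336 = -51/113008 - 53336 = -6027394739/113008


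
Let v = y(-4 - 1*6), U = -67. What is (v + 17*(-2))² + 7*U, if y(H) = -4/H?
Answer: 16499/25 ≈ 659.96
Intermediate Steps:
v = ⅖ (v = -4/(-4 - 1*6) = -4/(-4 - 6) = -4/(-10) = -4*(-⅒) = ⅖ ≈ 0.40000)
(v + 17*(-2))² + 7*U = (⅖ + 17*(-2))² + 7*(-67) = (⅖ - 34)² - 469 = (-168/5)² - 469 = 28224/25 - 469 = 16499/25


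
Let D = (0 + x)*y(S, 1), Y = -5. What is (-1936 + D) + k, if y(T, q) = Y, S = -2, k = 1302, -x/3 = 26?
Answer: -244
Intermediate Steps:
x = -78 (x = -3*26 = -78)
y(T, q) = -5
D = 390 (D = (0 - 78)*(-5) = -78*(-5) = 390)
(-1936 + D) + k = (-1936 + 390) + 1302 = -1546 + 1302 = -244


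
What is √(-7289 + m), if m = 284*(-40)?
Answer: I*√18649 ≈ 136.56*I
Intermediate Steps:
m = -11360
√(-7289 + m) = √(-7289 - 11360) = √(-18649) = I*√18649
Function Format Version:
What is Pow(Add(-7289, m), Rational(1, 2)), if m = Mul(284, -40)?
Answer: Mul(I, Pow(18649, Rational(1, 2))) ≈ Mul(136.56, I)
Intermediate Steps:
m = -11360
Pow(Add(-7289, m), Rational(1, 2)) = Pow(Add(-7289, -11360), Rational(1, 2)) = Pow(-18649, Rational(1, 2)) = Mul(I, Pow(18649, Rational(1, 2)))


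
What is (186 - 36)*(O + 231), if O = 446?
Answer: 101550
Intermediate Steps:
(186 - 36)*(O + 231) = (186 - 36)*(446 + 231) = 150*677 = 101550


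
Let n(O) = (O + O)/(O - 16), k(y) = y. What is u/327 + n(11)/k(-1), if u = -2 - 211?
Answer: 2043/545 ≈ 3.7486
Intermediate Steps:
u = -213
n(O) = 2*O/(-16 + O) (n(O) = (2*O)/(-16 + O) = 2*O/(-16 + O))
u/327 + n(11)/k(-1) = -213/327 + (2*11/(-16 + 11))/(-1) = -213*1/327 + (2*11/(-5))*(-1) = -71/109 + (2*11*(-1/5))*(-1) = -71/109 - 22/5*(-1) = -71/109 + 22/5 = 2043/545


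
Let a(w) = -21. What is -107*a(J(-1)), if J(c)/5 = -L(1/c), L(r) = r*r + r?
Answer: 2247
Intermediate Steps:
L(r) = r + r**2 (L(r) = r**2 + r = r + r**2)
J(c) = -5*(1 + 1/c)/c (J(c) = 5*(-(1 + 1/c)/c) = -5*(1 + 1/c)/c)
-107*a(J(-1)) = -107*(-21) = 2247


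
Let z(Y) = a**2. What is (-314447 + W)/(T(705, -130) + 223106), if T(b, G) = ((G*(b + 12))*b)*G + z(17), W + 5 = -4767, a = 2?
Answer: -319219/8542919610 ≈ -3.7367e-5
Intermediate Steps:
z(Y) = 4 (z(Y) = 2**2 = 4)
W = -4772 (W = -5 - 4767 = -4772)
T(b, G) = 4 + b*G**2*(12 + b) (T(b, G) = ((G*(b + 12))*b)*G + 4 = ((G*(12 + b))*b)*G + 4 = (G*b*(12 + b))*G + 4 = b*G**2*(12 + b) + 4 = 4 + b*G**2*(12 + b))
(-314447 + W)/(T(705, -130) + 223106) = (-314447 - 4772)/((4 + (-130)**2*705**2 + 12*705*(-130)**2) + 223106) = -319219/((4 + 16900*497025 + 12*705*16900) + 223106) = -319219/((4 + 8399722500 + 142974000) + 223106) = -319219/(8542696504 + 223106) = -319219/8542919610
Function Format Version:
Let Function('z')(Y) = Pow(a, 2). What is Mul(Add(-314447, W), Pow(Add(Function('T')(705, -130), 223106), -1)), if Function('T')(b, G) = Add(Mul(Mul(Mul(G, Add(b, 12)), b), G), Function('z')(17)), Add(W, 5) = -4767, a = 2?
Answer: Rational(-319219, 8542919610) ≈ -3.7367e-5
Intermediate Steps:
Function('z')(Y) = 4 (Function('z')(Y) = Pow(2, 2) = 4)
W = -4772 (W = Add(-5, -4767) = -4772)
Function('T')(b, G) = Add(4, Mul(b, Pow(G, 2), Add(12, b))) (Function('T')(b, G) = Add(Mul(Mul(Mul(G, Add(b, 12)), b), G), 4) = Add(Mul(Mul(Mul(G, Add(12, b)), b), G), 4) = Add(Mul(Mul(G, b, Add(12, b)), G), 4) = Add(Mul(b, Pow(G, 2), Add(12, b)), 4) = Add(4, Mul(b, Pow(G, 2), Add(12, b))))
Mul(Add(-314447, W), Pow(Add(Function('T')(705, -130), 223106), -1)) = Mul(Add(-314447, -4772), Pow(Add(Add(4, Mul(Pow(-130, 2), Pow(705, 2)), Mul(12, 705, Pow(-130, 2))), 223106), -1)) = Mul(-319219, Pow(Add(Add(4, Mul(16900, 497025), Mul(12, 705, 16900)), 223106), -1)) = Mul(-319219, Pow(Add(Add(4, 8399722500, 142974000), 223106), -1)) = Mul(-319219, Pow(Add(8542696504, 223106), -1)) = Mul(-319219, Pow(8542919610, -1)) = Mul(-319219, Rational(1, 8542919610)) = Rational(-319219, 8542919610)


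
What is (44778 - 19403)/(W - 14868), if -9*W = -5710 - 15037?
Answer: -45675/22613 ≈ -2.0199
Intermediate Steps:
W = 20747/9 (W = -(-5710 - 15037)/9 = -⅑*(-20747) = 20747/9 ≈ 2305.2)
(44778 - 19403)/(W - 14868) = (44778 - 19403)/(20747/9 - 14868) = 25375/(-113065/9) = 25375*(-9/113065) = -45675/22613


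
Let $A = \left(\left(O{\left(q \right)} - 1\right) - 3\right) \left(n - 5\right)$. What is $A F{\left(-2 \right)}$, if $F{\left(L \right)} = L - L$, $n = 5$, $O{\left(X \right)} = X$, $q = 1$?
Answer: $0$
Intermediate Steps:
$F{\left(L \right)} = 0$
$A = 0$ ($A = \left(\left(1 - 1\right) - 3\right) \left(5 - 5\right) = \left(0 - 3\right) 0 = \left(-3\right) 0 = 0$)
$A F{\left(-2 \right)} = 0 \cdot 0 = 0$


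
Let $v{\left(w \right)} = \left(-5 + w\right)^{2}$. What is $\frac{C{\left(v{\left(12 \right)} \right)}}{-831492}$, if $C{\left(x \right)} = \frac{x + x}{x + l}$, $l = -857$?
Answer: $\frac{49}{335922768} \approx 1.4587 \cdot 10^{-7}$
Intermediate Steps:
$C{\left(x \right)} = \frac{2 x}{-857 + x}$ ($C{\left(x \right)} = \frac{x + x}{x - 857} = \frac{2 x}{-857 + x}$)
$\frac{C{\left(v{\left(12 \right)} \right)}}{-831492} = \frac{2 \left(-5 + 12\right)^{2} \frac{1}{-857 + \left(-5 + 12\right)^{2}}}{-831492} = \frac{2 \cdot 7^{2}}{-857 + 7^{2}} \left(- \frac{1}{831492}\right) = 2 \cdot 49 \frac{1}{-857 + 49} \left(- \frac{1}{831492}\right) = 2 \cdot 49 \frac{1}{-808} \left(- \frac{1}{831492}\right) = 2 \cdot 49 \left(- \frac{1}{808}\right) \left(- \frac{1}{831492}\right) = \left(- \frac{49}{404}\right) \left(- \frac{1}{831492}\right) = \frac{49}{335922768}$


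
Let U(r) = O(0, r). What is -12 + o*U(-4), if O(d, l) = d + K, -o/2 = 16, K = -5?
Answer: 148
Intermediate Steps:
o = -32 (o = -2*16 = -32)
O(d, l) = -5 + d (O(d, l) = d - 5 = -5 + d)
U(r) = -5 (U(r) = -5 + 0 = -5)
-12 + o*U(-4) = -12 - 32*(-5) = -12 + 160 = 148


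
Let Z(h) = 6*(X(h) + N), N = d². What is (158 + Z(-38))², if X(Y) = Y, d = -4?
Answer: 676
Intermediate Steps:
N = 16 (N = (-4)² = 16)
Z(h) = 96 + 6*h (Z(h) = 6*(h + 16) = 6*(16 + h) = 96 + 6*h)
(158 + Z(-38))² = (158 + (96 + 6*(-38)))² = (158 + (96 - 228))² = (158 - 132)² = 26² = 676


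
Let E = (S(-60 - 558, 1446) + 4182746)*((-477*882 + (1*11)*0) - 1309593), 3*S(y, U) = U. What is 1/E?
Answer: -1/7238268690996 ≈ -1.3815e-13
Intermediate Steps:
S(y, U) = U/3
E = -7238268690996 (E = ((⅓)*1446 + 4182746)*((-477*882 + (1*11)*0) - 1309593) = (482 + 4182746)*((-420714 + 11*0) - 1309593) = 4183228*((-420714 + 0) - 1309593) = 4183228*(-420714 - 1309593) = 4183228*(-1730307) = -7238268690996)
1/E = 1/(-7238268690996) = -1/7238268690996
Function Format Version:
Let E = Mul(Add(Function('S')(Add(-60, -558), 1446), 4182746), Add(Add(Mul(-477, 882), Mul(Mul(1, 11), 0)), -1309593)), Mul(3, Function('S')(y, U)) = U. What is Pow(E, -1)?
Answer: Rational(-1, 7238268690996) ≈ -1.3815e-13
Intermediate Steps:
Function('S')(y, U) = Mul(Rational(1, 3), U)
E = -7238268690996 (E = Mul(Add(Mul(Rational(1, 3), 1446), 4182746), Add(Add(Mul(-477, 882), Mul(Mul(1, 11), 0)), -1309593)) = Mul(Add(482, 4182746), Add(Add(-420714, Mul(11, 0)), -1309593)) = Mul(4183228, Add(Add(-420714, 0), -1309593)) = Mul(4183228, Add(-420714, -1309593)) = Mul(4183228, -1730307) = -7238268690996)
Pow(E, -1) = Pow(-7238268690996, -1) = Rational(-1, 7238268690996)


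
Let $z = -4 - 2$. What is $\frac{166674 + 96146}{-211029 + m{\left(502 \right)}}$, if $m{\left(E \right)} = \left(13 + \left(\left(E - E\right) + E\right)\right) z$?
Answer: $- \frac{262820}{214119} \approx -1.2274$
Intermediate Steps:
$z = -6$ ($z = -4 - 2 = -6$)
$m{\left(E \right)} = -78 - 6 E$ ($m{\left(E \right)} = \left(13 + \left(\left(E - E\right) + E\right)\right) \left(-6\right) = \left(13 + \left(0 + E\right)\right) \left(-6\right) = \left(13 + E\right) \left(-6\right) = -78 - 6 E$)
$\frac{166674 + 96146}{-211029 + m{\left(502 \right)}} = \frac{166674 + 96146}{-211029 - 3090} = \frac{262820}{-211029 - 3090} = \frac{262820}{-214119} = 262820 \left(- \frac{1}{214119}\right) = - \frac{262820}{214119}$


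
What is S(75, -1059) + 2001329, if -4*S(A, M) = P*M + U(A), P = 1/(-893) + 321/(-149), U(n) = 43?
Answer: 1064853886243/532228 ≈ 2.0007e+6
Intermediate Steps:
P = -286802/133057 (P = 1*(-1/893) + 321*(-1/149) = -1/893 - 321/149 = -286802/133057 ≈ -2.1555)
S(A, M) = -43/4 + 143401*M/266114 (S(A, M) = -(-286802*M/133057 + 43)/4 = -(43 - 286802*M/133057)/4 = -43/4 + 143401*M/266114)
S(75, -1059) + 2001329 = (-43/4 + (143401/266114)*(-1059)) + 2001329 = (-43/4 - 151861659/266114) + 2001329 = -309444769/532228 + 2001329 = 1064853886243/532228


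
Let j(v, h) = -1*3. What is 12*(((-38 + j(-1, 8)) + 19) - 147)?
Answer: -2028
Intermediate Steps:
j(v, h) = -3
12*(((-38 + j(-1, 8)) + 19) - 147) = 12*(((-38 - 3) + 19) - 147) = 12*((-41 + 19) - 147) = 12*(-22 - 147) = 12*(-169) = -2028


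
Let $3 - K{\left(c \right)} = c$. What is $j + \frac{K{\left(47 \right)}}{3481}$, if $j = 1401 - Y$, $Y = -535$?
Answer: $\frac{6739172}{3481} \approx 1936.0$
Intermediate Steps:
$j = 1936$ ($j = 1401 - -535 = 1401 + 535 = 1936$)
$K{\left(c \right)} = 3 - c$
$j + \frac{K{\left(47 \right)}}{3481} = 1936 + \frac{3 - 47}{3481} = 1936 + \left(3 - 47\right) \frac{1}{3481} = 1936 - \frac{44}{3481} = \frac{6739172}{3481}$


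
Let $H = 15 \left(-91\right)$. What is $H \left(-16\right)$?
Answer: $21840$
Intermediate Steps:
$H = -1365$
$H \left(-16\right) = \left(-1365\right) \left(-16\right) = 21840$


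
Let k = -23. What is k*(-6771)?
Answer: 155733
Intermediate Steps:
k*(-6771) = -23*(-6771) = 155733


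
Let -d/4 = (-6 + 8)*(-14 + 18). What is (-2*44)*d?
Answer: 2816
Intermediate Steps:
d = -32 (d = -4*(-6 + 8)*(-14 + 18) = -8*4 = -4*8 = -32)
(-2*44)*d = -2*44*(-32) = -88*(-32) = 2816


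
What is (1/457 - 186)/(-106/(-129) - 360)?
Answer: 10965129/21174638 ≈ 0.51784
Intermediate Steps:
(1/457 - 186)/(-106/(-129) - 360) = (1/457 - 186)/(-106*(-1/129) - 360) = -85001/(457*(106/129 - 360)) = -85001/(457*(-46334/129)) = -85001/457*(-129/46334) = 10965129/21174638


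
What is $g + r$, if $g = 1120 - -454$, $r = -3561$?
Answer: $-1987$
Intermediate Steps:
$g = 1574$ ($g = 1120 + 454 = 1574$)
$g + r = 1574 - 3561 = -1987$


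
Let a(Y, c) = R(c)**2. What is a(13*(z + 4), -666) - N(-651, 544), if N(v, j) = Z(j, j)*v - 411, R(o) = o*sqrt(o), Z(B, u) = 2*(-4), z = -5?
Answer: -295413093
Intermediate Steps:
Z(B, u) = -8
R(o) = o**(3/2)
N(v, j) = -411 - 8*v (N(v, j) = -8*v - 411 = -411 - 8*v)
a(Y, c) = c**3 (a(Y, c) = (c**(3/2))**2 = c**3)
a(13*(z + 4), -666) - N(-651, 544) = (-666)**3 - (-411 - 8*(-651)) = -295408296 - (-411 + 5208) = -295408296 - 1*4797 = -295408296 - 4797 = -295413093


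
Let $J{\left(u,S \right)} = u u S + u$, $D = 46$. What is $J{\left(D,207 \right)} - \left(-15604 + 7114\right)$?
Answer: $446548$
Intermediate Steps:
$J{\left(u,S \right)} = u + S u^{2}$ ($J{\left(u,S \right)} = u^{2} S + u = S u^{2} + u = u + S u^{2}$)
$J{\left(D,207 \right)} - \left(-15604 + 7114\right) = 46 \left(1 + 207 \cdot 46\right) - \left(-15604 + 7114\right) = 46 \left(1 + 9522\right) - -8490 = 46 \cdot 9523 + 8490 = 438058 + 8490 = 446548$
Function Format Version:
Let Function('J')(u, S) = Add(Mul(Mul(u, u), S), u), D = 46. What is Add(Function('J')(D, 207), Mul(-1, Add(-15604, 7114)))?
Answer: 446548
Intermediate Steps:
Function('J')(u, S) = Add(u, Mul(S, Pow(u, 2))) (Function('J')(u, S) = Add(Mul(Pow(u, 2), S), u) = Add(Mul(S, Pow(u, 2)), u) = Add(u, Mul(S, Pow(u, 2))))
Add(Function('J')(D, 207), Mul(-1, Add(-15604, 7114))) = Add(Mul(46, Add(1, Mul(207, 46))), Mul(-1, Add(-15604, 7114))) = Add(Mul(46, Add(1, 9522)), Mul(-1, -8490)) = Add(Mul(46, 9523), 8490) = Add(438058, 8490) = 446548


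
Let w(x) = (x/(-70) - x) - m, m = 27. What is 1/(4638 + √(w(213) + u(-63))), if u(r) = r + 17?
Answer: 324660/1505793313 - I*√1416310/1505793313 ≈ 0.00021561 - 7.9034e-7*I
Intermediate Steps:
u(r) = 17 + r
w(x) = -27 - 71*x/70 (w(x) = (x/(-70) - x) - 1*27 = (x*(-1/70) - x) - 27 = (-x/70 - x) - 27 = -71*x/70 - 27 = -27 - 71*x/70)
1/(4638 + √(w(213) + u(-63))) = 1/(4638 + √((-27 - 71/70*213) + (17 - 63))) = 1/(4638 + √((-27 - 15123/70) - 46)) = 1/(4638 + √(-17013/70 - 46)) = 1/(4638 + √(-20233/70)) = 1/(4638 + I*√1416310/70)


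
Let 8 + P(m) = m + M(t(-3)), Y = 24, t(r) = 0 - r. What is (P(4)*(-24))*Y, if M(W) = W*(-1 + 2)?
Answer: 576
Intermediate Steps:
t(r) = -r
M(W) = W (M(W) = W*1 = W)
P(m) = -5 + m (P(m) = -8 + (m - 1*(-3)) = -8 + (m + 3) = -8 + (3 + m) = -5 + m)
(P(4)*(-24))*Y = ((-5 + 4)*(-24))*24 = -1*(-24)*24 = 24*24 = 576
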